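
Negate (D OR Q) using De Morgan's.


De Morgan's law: ¬(P ∨ Q) ≡ ¬P ∧ ¬Q
¬(D ∨ Q) = ¬D ∧ ¬Q

¬D ∧ ¬Q


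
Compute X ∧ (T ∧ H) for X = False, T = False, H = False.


X = False, T = False, H = False
Step 1: T ∧ H = False AND False = False
Step 2: X ∧ False = False AND False = False
AND is true only when ALL operands are true.

False


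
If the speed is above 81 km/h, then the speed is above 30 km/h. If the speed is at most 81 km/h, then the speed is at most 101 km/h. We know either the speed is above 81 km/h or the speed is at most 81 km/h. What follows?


Constructive dilemma: (P → Q) ∧ (R → S), P ∨ R ⊢ Q ∨ S
Premise 1: the speed is above 81 km/h → the speed is above 30 km/h
Premise 2: the speed is at most 81 km/h → the speed is at most 101 km/h
Premise 3: the speed is above 81 km/h ∨ the speed is at most 81 km/h
Case 1: Assuming the speed is above 81 km/h, then by Premise 1, the speed is above 30 km/h.
Case 2: Assuming the speed is at most 81 km/h, then by Premise 2, the speed is at most 101 km/h.
Since one of the speed is above 81 km/h or the speed is at most 81 km/h must hold, we get the speed is above 30 km/h or the speed is at most 101 km/h.

The speed is above 30 km/h or the speed is at most 101 km/h.


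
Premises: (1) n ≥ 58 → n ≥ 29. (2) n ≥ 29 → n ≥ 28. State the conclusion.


Hypothetical syllogism: P → Q, Q → R ⊢ P → R
Premise 1: n ≥ 58 → n ≥ 29
Premise 2: n ≥ 29 → n ≥ 28
Chain the implications: the middle term (n ≥ 29) links the two.
Conclusion: If n ≥ 58, then n ≥ 28.

If n ≥ 58, then n ≥ 28.


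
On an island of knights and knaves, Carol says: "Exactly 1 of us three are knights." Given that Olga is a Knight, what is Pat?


Carol claims exactly 1 knights among Carol, Olga, Pat.
Given: Olga is a Knight.

Case 1: Carol is a Knight (tells truth)
  Then exactly 1 of the three are knights.
  Counting Carol, Olga: 2 knight(s) so far. Need -1 more → impossible.
Case 2: Carol is a Knave (lies)
  Then the count is NOT 1.
  If Pat = Knave, count = 1 = 1 → claim would be true, contradicts lie.
  If Pat = Knight, count = 2 ≠ 1 → lie confirmed ✓

Pat is a Knight.

Knight


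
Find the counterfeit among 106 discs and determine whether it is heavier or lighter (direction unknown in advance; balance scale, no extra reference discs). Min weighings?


Let n = 106. 212 possibilities (n discs × lighter/heavier); each weighing has 3 outcomes.
Bound for k weighings: say the first weighing puts j discs on each pan. If it tips, the 2j weighed discs remain suspects (each with a known direction) and k-1 weighings give 3^(k-1) outcomes; 3^(k-1) is odd, so 2j ≤ 3^(k-1) - 1. If it balances, the n - 2j unweighed discs remain with direction unknown: 2(n - 2j) ≤ 3^(k-1) - 1 by the same parity argument. Adding, n ≤ (3^(k-1) - 1) + (3^(k-1) - 1)/2 = (3^k - 3)/2, and the classical three-group strategy achieves this (3 discs in 2 weighings, 12 in 3, 39 in 4, 120 in 5).
So we need the smallest k with (3^k - 3)/2 ≥ 106.
k = 4: (3^4 - 3)/2 = 39 < 106 ✗
k = 5: (3^5 - 3)/2 = 120 ≥ 106 ✓

5


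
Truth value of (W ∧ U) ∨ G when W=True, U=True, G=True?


W = True, U = True, G = True
Expression: (W ∧ U) ∨ G
Step 1: W ∧ U = True AND True = True
Step 2: (True) ∨ G = True OR True = True

True


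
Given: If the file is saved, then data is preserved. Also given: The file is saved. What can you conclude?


Modus ponens: P → Q, P ⊢ Q
P: the file is saved
Q: data is preserved
We have P → Q and P is true.
By modus ponens, Q must be true.

Data is preserved


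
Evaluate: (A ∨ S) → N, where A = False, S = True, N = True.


A = False, S = True, N = True
Step 1: A ∨ S = False OR True = True
Step 2: (True) → N: false only when antecedent=True and N=False.
Result: True

True


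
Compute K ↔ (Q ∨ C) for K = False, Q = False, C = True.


K = False, Q = False, C = True
Step 1: Q ∨ C = False OR True = True
Step 2: K ↔ (True): true when both sides have same truth value.
Result: False ↔ True = False

False


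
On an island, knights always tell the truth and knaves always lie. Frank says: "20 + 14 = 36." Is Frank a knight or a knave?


Statement: "20 + 14 = 36."
Actual: 20 + 14 = 34
Claimed: 36
Statement is FALSE → Frank lies → Knave

Knave


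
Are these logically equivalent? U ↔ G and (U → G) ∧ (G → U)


Expression 1: U ↔ G
Expression 2: (U → G) ∧ (G → U)
Truth table (U G | Expr1 Expr2):
  T T |   T     T
  T F |   F     F
  F T |   F     F
  F F |   T     T
All 4 rows agree, so the expressions are logically equivalent.

Yes


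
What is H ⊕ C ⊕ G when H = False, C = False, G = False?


H = False, C = False, G = False
Step 1: H ⊕ C = False XOR False = False
Step 2: False ⊕ G = False XOR False = False
XOR is true when an odd number of operands are true.

False


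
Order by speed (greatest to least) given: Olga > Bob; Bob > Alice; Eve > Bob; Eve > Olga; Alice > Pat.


Constraints: Olga > Bob; Bob > Alice; Eve > Bob; Eve > Olga; Alice > Pat
Method: at each step, the next-highest is the one remaining person who never appears on the smaller side of a constraint between remaining people.
  Step 1: remaining {Alice, Bob, Olga, Eve, Pat}; on the smaller side: {Alice, Bob, Olga, Pat} → Eve is next (Eve > Bob; Eve > Olga).
  Step 2: remaining {Alice, Bob, Olga, Pat}; on the smaller side: {Alice, Bob, Pat} → Olga is next (Olga > Bob).
  Step 3: remaining {Alice, Bob, Pat}; on the smaller side: {Alice, Pat} → Bob is next (Bob > Alice).
  Step 4: remaining {Alice, Pat}; on the smaller side: {Pat} → Alice is next (Alice > Pat).
  Step 5: only Pat remains → lowest.
Final ranking (highest to lowest):

Eve > Olga > Bob > Alice > Pat


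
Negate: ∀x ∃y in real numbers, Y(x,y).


Original: ∀x ∃y Y(x,y)
Rule: ¬∀→∃, ¬∃→∀, negate predicate.
Negation: ∃x ∀y ¬Y(x,y)

∃x ∀y ¬Y(x,y)


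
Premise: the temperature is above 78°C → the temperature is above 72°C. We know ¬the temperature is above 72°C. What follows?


Modus tollens: P → Q, ¬Q ⊢ ¬P
P: the temperature is above 78°C
Q: the temperature is above 72°C
We have P → Q and Q is false.
By modus tollens, P must be false.

It is not the case that the temperature is above 78°C


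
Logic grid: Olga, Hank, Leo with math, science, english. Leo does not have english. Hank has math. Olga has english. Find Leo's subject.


From clues:
  Olga → english
  Hank → math
By elimination, Leo gets the remaining.

science


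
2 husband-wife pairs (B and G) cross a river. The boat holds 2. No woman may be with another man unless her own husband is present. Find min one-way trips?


Label couples B and G.
1. WB+WG → (far: WB,WG; near: HB,HG)
2. WB ←   (far: WG; near: HB,HG,WB)
3. HB+HG → (far: HB,HG,WG; near: WB)
4. HB ←   (far: HG,WG; near: HB,WB)  — HB returns, since WB is alone on near bank
5. HB+WB → (far: all four; near: empty)
Every state respects the constraint.
Minimum trips = 5

5


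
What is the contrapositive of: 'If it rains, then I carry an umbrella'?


Original: If it rains, then I carry an umbrella
Contrapositive: If ¬Q, then ¬P
Negate Q: not (I carry an umbrella)
Negate P: not (it rains)

If not (I carry an umbrella), then not (it rains).


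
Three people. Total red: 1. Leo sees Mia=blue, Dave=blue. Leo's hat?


Total red = 1, seen red = 0
Own red = 1 - 0 = 1
Leo's hat is red.

red


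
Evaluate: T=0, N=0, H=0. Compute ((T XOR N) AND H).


T XOR N = 0^0 = 0
0 AND 0 = 0

0


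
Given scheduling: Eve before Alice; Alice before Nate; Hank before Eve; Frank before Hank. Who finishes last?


Constraints: Eve before Alice; Alice before Nate; Hank before Eve; Frank before Hank
The last task can have nothing scheduled after it, so it must never appear on the left of a 'before'.
Tasks appearing before some other task: Eve, Alice, Hank, Frank.
The only task not in that list is Nate → it is last.

Nate


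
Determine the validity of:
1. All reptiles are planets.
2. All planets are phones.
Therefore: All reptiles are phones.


Premise 1: All reptiles are planets.
Premise 2: All planets are phones.
Conclusion: All reptiles are phones.
Barbara syllogism (AAA-1): All A are B, All B are C → All A are C.
Middle term (planets) distributed in premise 2.

Valid


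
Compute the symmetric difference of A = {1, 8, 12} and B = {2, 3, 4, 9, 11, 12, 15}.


A = {1, 8, 12}
B = {2, 3, 4, 9, 11, 12, 15}
Operation: symmetric difference
In A only: [1, 8], in B only: [2, 3, 4, 9, 11, 15]

{1, 2, 3, 4, 8, 9, 11, 15}


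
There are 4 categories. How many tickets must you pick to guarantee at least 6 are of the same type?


Pigeonhole: to guarantee k in one of n categories, need (k-1)×n + 1.
k = 6, n = 4
Minimum = (6-1) × 4 + 1 = 5 × 4 + 1

21


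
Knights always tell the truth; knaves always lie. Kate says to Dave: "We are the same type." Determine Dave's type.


Kate says: "We are the same type."
Case 1: Kate is a Knight (truth-teller)
  Statement is true → they ARE the same → Dave is also a Knight
Case 2: Kate is a Knave (liar)
  Statement is false → they are NOT the same → Dave is a Knight
In both cases, Dave is a Knight.

Knight


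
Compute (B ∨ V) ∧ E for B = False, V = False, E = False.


B = False, V = False, E = False
Step 1: B ∨ V = False OR False = False
Step 2: False ∧ E = False AND False = False
OR is true when at least one operand is true; AND requires both.

False


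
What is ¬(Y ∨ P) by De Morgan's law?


De Morgan's law: ¬(P ∨ Q) ≡ ¬P ∧ ¬Q
¬(Y ∨ P) = ¬Y ∧ ¬P

¬Y ∧ ¬P


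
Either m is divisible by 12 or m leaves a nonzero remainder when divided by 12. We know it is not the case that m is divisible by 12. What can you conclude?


Disjunctive syllogism: P ∨ Q, ¬P ⊢ Q
Disjunction: m is divisible by 12 ∨ m leaves a nonzero remainder when divided by 12
We know it is not the case that m is divisible by 12.
By disjunctive syllogism, the other disjunct must be true.

m leaves a nonzero remainder when divided by 12


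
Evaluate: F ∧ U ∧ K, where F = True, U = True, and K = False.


F = True, U = True, K = False
Step 1: F ∧ U = True AND True = True
Step 2: (True) ∧ K = (True) AND False = False
AND is true only when ALL operands are true.

False


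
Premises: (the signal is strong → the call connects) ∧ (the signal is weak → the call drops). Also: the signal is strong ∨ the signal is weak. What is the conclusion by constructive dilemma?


Constructive dilemma: (P → Q) ∧ (R → S), P ∨ R ⊢ Q ∨ S
Premise 1: the signal is strong → the call connects
Premise 2: the signal is weak → the call drops
Premise 3: the signal is strong ∨ the signal is weak
Case 1: Assuming the signal is strong, then by Premise 1, the call connects.
Case 2: Assuming the signal is weak, then by Premise 2, the call drops.
Since one of the signal is strong or the signal is weak must hold, we get the call connects or the call drops.

The call connects or the call drops.


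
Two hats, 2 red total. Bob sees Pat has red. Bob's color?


Total red = 2, Pat = red
Red accounted for: 1
Remaining for Bob: 1
Bob's hat is red.

red


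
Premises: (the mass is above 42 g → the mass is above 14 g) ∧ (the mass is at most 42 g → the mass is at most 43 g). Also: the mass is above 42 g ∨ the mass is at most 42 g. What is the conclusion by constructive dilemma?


Constructive dilemma: (P → Q) ∧ (R → S), P ∨ R ⊢ Q ∨ S
Premise 1: the mass is above 42 g → the mass is above 14 g
Premise 2: the mass is at most 42 g → the mass is at most 43 g
Premise 3: the mass is above 42 g ∨ the mass is at most 42 g
Case 1: Assuming the mass is above 42 g, then by Premise 1, the mass is above 14 g.
Case 2: Assuming the mass is at most 42 g, then by Premise 2, the mass is at most 43 g.
Since one of the mass is above 42 g or the mass is at most 42 g must hold, we get the mass is above 14 g or the mass is at most 43 g.

The mass is above 14 g or the mass is at most 43 g.


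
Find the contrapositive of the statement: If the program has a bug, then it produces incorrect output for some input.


Original: If the program has a bug, then it produces incorrect output for some input
Contrapositive: If ¬Q, then ¬P
Negate Q: not (it produces incorrect output for some input)
Negate P: not (the program has a bug)

If not (it produces incorrect output for some input), then not (the program has a bug).


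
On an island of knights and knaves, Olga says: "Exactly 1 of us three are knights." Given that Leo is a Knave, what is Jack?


Olga claims exactly 1 knights among Olga, Leo, Jack.
Given: Leo is a Knave.

Case 1: Olga is a Knight (tells truth)
  Then exactly 1 of the three are knights.
  Counting Olga, Leo: 1 knight(s) so far. Need 0 more → Jack = Knave.
Case 2: Olga is a Knave (lies)
  Then the count is NOT 1.
  If Jack = Knight, count = 1 = 1 → claim would be true, contradicts lie.
  If Jack = Knave, count = 0 ≠ 1 → lie confirmed ✓

Jack is a Knave.

Knave


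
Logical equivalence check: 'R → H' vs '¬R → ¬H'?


Expression 1: R → H
Expression 2: ¬R → ¬H
Truth table (R H | Expr1 Expr2):
  T T |   T     T
  T F |   F     T   ← differ
  F T |   T     F   ← differ
  F F |   T     T
Counterexample: R=T, H=F gives Expr1 = F but Expr2 = T, so the expressions are NOT logically equivalent.

No


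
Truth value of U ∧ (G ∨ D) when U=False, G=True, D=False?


U = False, G = True, D = False
Expression: U ∧ (G ∨ D)
Step 1: G ∨ D = True OR False = True
Step 2: U ∧ (True) = False AND True = False

False


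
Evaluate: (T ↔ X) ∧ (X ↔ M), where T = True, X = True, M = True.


T = True, X = True, M = True
Step 1: T ↔ X is true when T and X have the same value. Result: True
Step 2: X ↔ M is true when X and M have the same value. Result: True
Step 3: True ∧ True = True

True


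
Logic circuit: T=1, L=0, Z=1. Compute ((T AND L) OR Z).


T AND L = 1&0 = 0
0 OR 1 = 1

1


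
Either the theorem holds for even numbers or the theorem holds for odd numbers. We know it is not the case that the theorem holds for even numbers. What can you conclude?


Disjunctive syllogism: P ∨ Q, ¬P ⊢ Q
Disjunction: the theorem holds for even numbers ∨ the theorem holds for odd numbers
We know it is not the case that the theorem holds for even numbers.
By disjunctive syllogism, the other disjunct must be true.

The theorem holds for odd numbers


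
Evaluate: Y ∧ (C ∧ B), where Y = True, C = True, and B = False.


Y = True, C = True, B = False
Step 1: C ∧ B = True AND False = False
Step 2: Y ∧ False = True AND False = False
AND is true only when ALL operands are true.

False


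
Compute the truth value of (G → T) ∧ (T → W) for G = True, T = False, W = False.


G = True, T = False, W = False
Step 1: G → T is false only when G=True and T=False. Result: False
Step 2: T → W is false only when T=True and W=False. Result: True
Step 3: False ∧ True = False

False


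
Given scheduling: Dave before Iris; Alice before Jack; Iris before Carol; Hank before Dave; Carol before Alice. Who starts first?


Constraints: Dave before Iris; Alice before Jack; Iris before Carol; Hank before Dave; Carol before Alice
The first task can have nothing scheduled before it, so it must never appear on the right of a 'before'.
Tasks appearing after some 'before': Iris, Jack, Carol, Dave, Alice.
The only task not in that list is Hank → it is first.

Hank


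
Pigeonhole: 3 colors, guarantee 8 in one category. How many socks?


Pigeonhole: to guarantee k in one of n categories, need (k-1)×n + 1.
k = 8, n = 3
Minimum = (8-1) × 3 + 1 = 7 × 3 + 1

22


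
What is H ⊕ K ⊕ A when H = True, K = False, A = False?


H = True, K = False, A = False
Step 1: H ⊕ K = True XOR False = True
Step 2: True ⊕ A = True XOR False = True
XOR is true when an odd number of operands are true.

True


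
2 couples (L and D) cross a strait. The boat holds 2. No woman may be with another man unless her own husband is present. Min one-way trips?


Label couples L and D.
1. WL+WD → (far: WL,WD; near: HL,HD)
2. WL ←   (far: WD; near: HL,HD,WL)
3. HL+HD → (far: HL,HD,WD; near: WL)
4. HL ←   (far: HD,WD; near: HL,WL)  — HL returns, since WL is alone on near bank
5. HL+WL → (far: all four; near: empty)
Every state respects the constraint.
Minimum trips = 5

5


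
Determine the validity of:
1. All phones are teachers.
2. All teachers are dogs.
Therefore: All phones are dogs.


Premise 1: All phones are teachers.
Premise 2: All teachers are dogs.
Conclusion: All phones are dogs.
Barbara syllogism (AAA-1): All A are B, All B are C → All A are C.
Middle term (teachers) distributed in premise 2.

Valid


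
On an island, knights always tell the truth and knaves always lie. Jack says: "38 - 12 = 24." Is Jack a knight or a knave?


Statement: "38 - 12 = 24."
Actual: 38 - 12 = 26
Claimed: 24
Statement is FALSE → Jack lies → Knave

Knave


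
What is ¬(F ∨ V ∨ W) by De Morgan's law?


De Morgan's law: ¬(P ∨ Q ∨ R) ≡ ¬P ∧ ¬Q ∧ ¬R
¬(F ∨ V ∨ W) = ¬F ∧ ¬V ∧ ¬W

¬F ∧ ¬V ∧ ¬W


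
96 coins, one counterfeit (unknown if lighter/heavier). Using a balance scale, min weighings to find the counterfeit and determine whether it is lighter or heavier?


Let n = 96. 192 possibilities (n coins × lighter/heavier); each weighing has 3 outcomes.
Bound for k weighings: say the first weighing puts j coins on each pan. If it tips, the 2j weighed coins remain suspects (each with a known direction) and k-1 weighings give 3^(k-1) outcomes; 3^(k-1) is odd, so 2j ≤ 3^(k-1) - 1. If it balances, the n - 2j unweighed coins remain with direction unknown: 2(n - 2j) ≤ 3^(k-1) - 1 by the same parity argument. Adding, n ≤ (3^(k-1) - 1) + (3^(k-1) - 1)/2 = (3^k - 3)/2, and the classical three-group strategy achieves this (3 coins in 2 weighings, 12 in 3, 39 in 4, 120 in 5).
So we need the smallest k with (3^k - 3)/2 ≥ 96.
k = 4: (3^4 - 3)/2 = 39 < 96 ✗
k = 5: (3^5 - 3)/2 = 120 ≥ 96 ✓

5


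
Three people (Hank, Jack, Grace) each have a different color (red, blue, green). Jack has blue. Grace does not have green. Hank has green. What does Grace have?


From clues:
  Jack → blue
  Hank → green
By elimination, Grace gets the remaining.

red


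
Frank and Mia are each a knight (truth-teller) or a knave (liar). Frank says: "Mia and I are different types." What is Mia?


Frank says: "Mia and I are different types."
Case 1: Frank is a Knight (truth-teller)
  Statement is true → they ARE different → Mia is a Knave
Case 2: Frank is a Knave (liar)
  Statement is false → they are NOT different → Mia is a Knave
In both cases, Mia is a Knave.

Knave


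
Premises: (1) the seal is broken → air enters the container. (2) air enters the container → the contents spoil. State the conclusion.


Hypothetical syllogism: P → Q, Q → R ⊢ P → R
Premise 1: the seal is broken → air enters the container
Premise 2: air enters the container → the contents spoil
Chain the implications: the middle term (air enters the container) links the two.
Conclusion: If the seal is broken, then the contents spoil.

If the seal is broken, then the contents spoil.


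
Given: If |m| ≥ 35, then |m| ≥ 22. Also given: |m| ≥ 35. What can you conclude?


Modus ponens: P → Q, P ⊢ Q
P: |m| ≥ 35
Q: |m| ≥ 22
We have P → Q and P is true.
By modus ponens, Q must be true.

|m| ≥ 22


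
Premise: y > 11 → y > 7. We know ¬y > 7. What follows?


Modus tollens: P → Q, ¬Q ⊢ ¬P
P: y > 11
Q: y > 7
We have P → Q and Q is false.
By modus tollens, P must be false.

It is not the case that y > 11


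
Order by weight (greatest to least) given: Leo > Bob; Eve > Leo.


Constraints: Leo > Bob; Eve > Leo
Method: at each step, the next-highest is the one remaining person who never appears on the smaller side of a constraint between remaining people.
  Step 1: remaining {Eve, Bob, Leo}; on the smaller side: {Bob, Leo} → Eve is next (Eve > Leo).
  Step 2: remaining {Bob, Leo}; on the smaller side: {Bob} → Leo is next (Leo > Bob).
  Step 3: only Bob remains → lowest.
Final ranking (highest to lowest):

Eve > Leo > Bob


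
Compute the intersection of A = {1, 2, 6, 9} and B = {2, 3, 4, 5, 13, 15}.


A = {1, 2, 6, 9}
B = {2, 3, 4, 5, 13, 15}
Operation: intersection
Elements in both: 2

{2}


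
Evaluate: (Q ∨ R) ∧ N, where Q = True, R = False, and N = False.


Q = True, R = False, N = False
Step 1: Q ∨ R = True OR False = True
Step 2: True ∧ N = True AND False = False
OR is true when at least one operand is true; AND requires both.

False


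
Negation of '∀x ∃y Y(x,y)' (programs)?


Original: ∀x ∃y Y(x,y)
Rule: ¬∀→∃, ¬∃→∀, negate predicate.
Negation: ∃x ∀y ¬Y(x,y)

∃x ∀y ¬Y(x,y)


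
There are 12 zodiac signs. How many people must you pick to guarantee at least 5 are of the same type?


Pigeonhole: to guarantee k in one of n categories, need (k-1)×n + 1.
k = 5, n = 12
Minimum = (5-1) × 12 + 1 = 4 × 12 + 1

49


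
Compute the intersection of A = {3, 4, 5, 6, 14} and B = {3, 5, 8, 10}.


A = {3, 4, 5, 6, 14}
B = {3, 5, 8, 10}
Operation: intersection
Elements in both: 3, 5

{3, 5}


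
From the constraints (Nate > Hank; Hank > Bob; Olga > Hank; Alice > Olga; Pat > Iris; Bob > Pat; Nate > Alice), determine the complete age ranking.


Constraints: Nate > Hank; Hank > Bob; Olga > Hank; Alice > Olga; Pat > Iris; Bob > Pat; Nate > Alice
Method: at each step, the next-highest is the one remaining person who never appears on the smaller side of a constraint between remaining people.
  Step 1: remaining {Pat, Alice, Bob, Nate, Iris, Olga, Hank}; on the smaller side: {Pat, Alice, Bob, Iris, Olga, Hank} → Nate is next (Nate > Hank; Nate > Alice).
  Step 2: remaining {Pat, Alice, Bob, Iris, Olga, Hank}; on the smaller side: {Pat, Bob, Iris, Olga, Hank} → Alice is next (Alice > Olga).
  Step 3: remaining {Pat, Bob, Iris, Olga, Hank}; on the smaller side: {Pat, Bob, Iris, Hank} → Olga is next (Olga > Hank).
  Step 4: remaining {Pat, Bob, Iris, Hank}; on the smaller side: {Pat, Bob, Iris} → Hank is next (Hank > Bob).
  Step 5: remaining {Pat, Bob, Iris}; on the smaller side: {Pat, Iris} → Bob is next (Bob > Pat).
  Step 6: remaining {Pat, Iris}; on the smaller side: {Iris} → Pat is next (Pat > Iris).
  Step 7: only Iris remains → lowest.
Final ranking (highest to lowest):

Nate > Alice > Olga > Hank > Bob > Pat > Iris


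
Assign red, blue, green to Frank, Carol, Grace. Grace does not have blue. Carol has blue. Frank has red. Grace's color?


From clues:
  Carol → blue
  Frank → red
By elimination, Grace gets the remaining.

green


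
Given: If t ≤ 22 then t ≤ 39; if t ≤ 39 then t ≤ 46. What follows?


Hypothetical syllogism: P → Q, Q → R ⊢ P → R
Premise 1: t ≤ 22 → t ≤ 39
Premise 2: t ≤ 39 → t ≤ 46
Chain the implications: the middle term (t ≤ 39) links the two.
Conclusion: If t ≤ 22, then t ≤ 46.

If t ≤ 22, then t ≤ 46.


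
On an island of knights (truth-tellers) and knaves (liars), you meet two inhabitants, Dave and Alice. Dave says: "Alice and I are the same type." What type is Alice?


Dave says: "Alice and I are the same type."
Case 1: Dave is a Knight (truth-teller)
  Statement is true → they ARE the same → Alice is also a Knight
Case 2: Dave is a Knave (liar)
  Statement is false → they are NOT the same → Alice is a Knight
In both cases, Alice is a Knight.

Knight


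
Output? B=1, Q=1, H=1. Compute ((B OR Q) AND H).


B OR Q = 1|1 = 1
1 AND 1 = 1

1


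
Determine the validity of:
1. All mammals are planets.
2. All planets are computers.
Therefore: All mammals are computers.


Premise 1: All mammals are planets.
Premise 2: All planets are computers.
Conclusion: All mammals are computers.
Barbara syllogism (AAA-1): All A are B, All B are C → All A are C.
Middle term (planets) distributed in premise 2.

Valid


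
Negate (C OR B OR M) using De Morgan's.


De Morgan's law: ¬(P ∨ Q ∨ R) ≡ ¬P ∧ ¬Q ∧ ¬R
¬(C ∨ B ∨ M) = ¬C ∧ ¬B ∧ ¬M

¬C ∧ ¬B ∧ ¬M


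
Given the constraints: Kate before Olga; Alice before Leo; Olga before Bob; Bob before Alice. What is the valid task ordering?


Constraints: Kate before Olga; Alice before Leo; Olga before Bob; Bob before Alice
Method: repeatedly schedule the remaining task that has no remaining task required before it.
  Step 1: remaining {Alice, Leo, Bob, Olga, Kate}; every task except Kate still has a predecessor pending → schedule Kate.
  Step 2: remaining {Alice, Leo, Bob, Olga}; every task except Olga still has a predecessor pending → schedule Olga.
  Step 3: remaining {Alice, Leo, Bob}; every task except Bob still has a predecessor pending → schedule Bob.
  Step 4: remaining {Alice, Leo}; every task except Alice still has a predecessor pending → schedule Alice.
  Step 5: only Leo remains → schedule Leo.
Resulting order:

Kate → Olga → Bob → Alice → Leo


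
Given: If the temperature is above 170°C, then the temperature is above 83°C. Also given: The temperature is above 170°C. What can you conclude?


Modus ponens: P → Q, P ⊢ Q
P: the temperature is above 170°C
Q: the temperature is above 83°C
We have P → Q and P is true.
By modus ponens, Q must be true.

The temperature is above 83°C


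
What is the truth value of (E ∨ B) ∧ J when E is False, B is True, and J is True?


E = False, B = True, J = True
Step 1: E ∨ B = False OR True = True
Step 2: True ∧ J = True AND True = True
OR is true when at least one operand is true; AND requires both.

True


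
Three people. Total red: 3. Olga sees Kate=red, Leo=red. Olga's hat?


Total red = 3, seen red = 2
Own red = 3 - 2 = 1
Olga's hat is red.

red


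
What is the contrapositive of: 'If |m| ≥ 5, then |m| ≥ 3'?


Original: If |m| ≥ 5, then |m| ≥ 3
Contrapositive: If ¬Q, then ¬P
Negate Q: not (|m| ≥ 3)
Negate P: not (|m| ≥ 5)

If not (|m| ≥ 3), then not (|m| ≥ 5).


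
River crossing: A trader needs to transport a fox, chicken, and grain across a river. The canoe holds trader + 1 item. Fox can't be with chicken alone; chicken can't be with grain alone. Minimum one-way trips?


1. trader+chicken → 2. trader ← 3. trader+fox → 4. trader+chicken ← 5. trader+grain → 6. trader ← 7. trader+chicken →
Minimum trips = 7

7


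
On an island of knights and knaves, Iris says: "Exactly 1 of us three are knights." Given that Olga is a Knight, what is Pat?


Iris claims exactly 1 knights among Iris, Olga, Pat.
Given: Olga is a Knight.

Case 1: Iris is a Knight (tells truth)
  Then exactly 1 of the three are knights.
  Counting Iris, Olga: 2 knight(s) so far. Need -1 more → impossible.
Case 2: Iris is a Knave (lies)
  Then the count is NOT 1.
  If Pat = Knave, count = 1 = 1 → claim would be true, contradicts lie.
  If Pat = Knight, count = 2 ≠ 1 → lie confirmed ✓

Pat is a Knight.

Knight


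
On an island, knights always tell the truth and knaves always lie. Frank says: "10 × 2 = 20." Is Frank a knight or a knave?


Statement: "10 × 2 = 20."
Actual: 10 × 2 = 20
Claimed: 20
Statement is TRUE → Frank tells the truth → Knight

Knight


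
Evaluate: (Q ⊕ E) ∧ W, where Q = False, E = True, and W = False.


Q = False, E = True, W = False
Step 1: Q ⊕ E = False XOR True = True
Step 2: True ∧ W = True AND False = False
XOR true when exactly one of Q,E is true; then AND with W.

False


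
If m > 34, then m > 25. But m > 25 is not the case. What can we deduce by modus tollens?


Modus tollens: P → Q, ¬Q ⊢ ¬P
P: m > 34
Q: m > 25
We have P → Q and Q is false.
By modus tollens, P must be false.

It is not the case that m > 34


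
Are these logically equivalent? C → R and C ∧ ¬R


Expression 1: C → R
Expression 2: C ∧ ¬R
Truth table (C R | Expr1 Expr2):
  T T |   T     F   ← differ
  T F |   F     T   ← differ
  F T |   T     F   ← differ
  F F |   T     F   ← differ
Counterexample: C=T, R=T gives Expr1 = T but Expr2 = F, so the expressions are NOT logically equivalent.

No


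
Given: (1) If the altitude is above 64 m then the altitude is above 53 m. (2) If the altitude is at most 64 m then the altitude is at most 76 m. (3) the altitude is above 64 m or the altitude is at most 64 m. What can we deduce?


Constructive dilemma: (P → Q) ∧ (R → S), P ∨ R ⊢ Q ∨ S
Premise 1: the altitude is above 64 m → the altitude is above 53 m
Premise 2: the altitude is at most 64 m → the altitude is at most 76 m
Premise 3: the altitude is above 64 m ∨ the altitude is at most 64 m
Case 1: Assuming the altitude is above 64 m, then by Premise 1, the altitude is above 53 m.
Case 2: Assuming the altitude is at most 64 m, then by Premise 2, the altitude is at most 76 m.
Since one of the altitude is above 64 m or the altitude is at most 64 m must hold, we get the altitude is above 53 m or the altitude is at most 76 m.

The altitude is above 53 m or the altitude is at most 76 m.


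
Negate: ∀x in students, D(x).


Original: ∀x D(x)
Rule: ¬∀→∃, ¬∃→∀, negate predicate.
Negation: ∃x ¬D(x)

∃x ¬D(x)


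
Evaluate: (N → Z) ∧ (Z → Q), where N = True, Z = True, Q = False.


N = True, Z = True, Q = False
Step 1: N → Z is false only when N=True and Z=False. Result: True
Step 2: Z → Q is false only when Z=True and Q=False. Result: False
Step 3: True ∧ False = False

False


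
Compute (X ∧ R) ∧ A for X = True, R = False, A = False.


X = True, R = False, A = False
Step 1: X ∧ R = True AND False = False
Step 2: False ∧ A = False AND False = False
AND is true only when ALL operands are true.

False


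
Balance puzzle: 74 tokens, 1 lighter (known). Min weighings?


Each weighing has 3 outcomes (left heavy / balance / right heavy), so k weighings distinguish at most 3^k cases; splitting into three near-equal groups achieves this.
Need 3^k ≥ 74: 3^3 = 27 < 74 ≤ 3^4 = 81
k = ⌈log₃(74)⌉ = 4

4


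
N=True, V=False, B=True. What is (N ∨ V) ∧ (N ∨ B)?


N = True, V = False, B = True
Expression: (N ∨ V) ∧ (N ∨ B)
Step 1: N ∨ V = True OR False = True
Step 2: N ∨ B = True OR True = True
Step 3: (True) ∧ (True) = True AND True = True

True


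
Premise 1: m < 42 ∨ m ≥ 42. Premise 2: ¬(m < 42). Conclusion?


Disjunctive syllogism: P ∨ Q, ¬P ⊢ Q
Disjunction: m < 42 ∨ m ≥ 42
We know it is not the case that m < 42.
By disjunctive syllogism, the other disjunct must be true.

m ≥ 42


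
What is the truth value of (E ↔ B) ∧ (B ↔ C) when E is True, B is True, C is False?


E = True, B = True, C = False
Step 1: E ↔ B is true when E and B have the same value. Result: True
Step 2: B ↔ C is true when B and C have the same value. Result: False
Step 3: True ∧ False = False

False


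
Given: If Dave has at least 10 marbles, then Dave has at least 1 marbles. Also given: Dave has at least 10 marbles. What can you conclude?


Modus ponens: P → Q, P ⊢ Q
P: Dave has at least 10 marbles
Q: Dave has at least 1 marbles
We have P → Q and P is true.
By modus ponens, Q must be true.

Dave has at least 1 marbles


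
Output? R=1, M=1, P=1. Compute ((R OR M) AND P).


R OR M = 1|1 = 1
1 AND 1 = 1

1


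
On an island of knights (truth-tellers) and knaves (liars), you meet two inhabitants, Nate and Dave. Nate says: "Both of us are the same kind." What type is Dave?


Nate says: "Both of us are the same kind."
Case 1: Nate is a Knight (truth-teller)
  Statement is true → they ARE the same → Dave is also a Knight
Case 2: Nate is a Knave (liar)
  Statement is false → they are NOT the same → Dave is a Knight
In both cases, Dave is a Knight.

Knight


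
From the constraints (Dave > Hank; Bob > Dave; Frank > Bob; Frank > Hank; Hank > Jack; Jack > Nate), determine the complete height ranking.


Constraints: Dave > Hank; Bob > Dave; Frank > Bob; Frank > Hank; Hank > Jack; Jack > Nate
Method: at each step, the next-highest is the one remaining person who never appears on the smaller side of a constraint between remaining people.
  Step 1: remaining {Bob, Nate, Jack, Hank, Frank, Dave}; on the smaller side: {Bob, Nate, Jack, Hank, Dave} → Frank is next (Frank > Bob; Frank > Hank).
  Step 2: remaining {Bob, Nate, Jack, Hank, Dave}; on the smaller side: {Nate, Jack, Hank, Dave} → Bob is next (Bob > Dave).
  Step 3: remaining {Nate, Jack, Hank, Dave}; on the smaller side: {Nate, Jack, Hank} → Dave is next (Dave > Hank).
  Step 4: remaining {Nate, Jack, Hank}; on the smaller side: {Nate, Jack} → Hank is next (Hank > Jack).
  Step 5: remaining {Nate, Jack}; on the smaller side: {Nate} → Jack is next (Jack > Nate).
  Step 6: only Nate remains → lowest.
Final ranking (highest to lowest):

Frank > Bob > Dave > Hank > Jack > Nate


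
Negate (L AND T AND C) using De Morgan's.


De Morgan's law: ¬(P ∧ Q ∧ R) ≡ ¬P ∨ ¬Q ∨ ¬R
¬(L ∧ T ∧ C) = ¬L ∨ ¬T ∨ ¬C

¬L ∨ ¬T ∨ ¬C


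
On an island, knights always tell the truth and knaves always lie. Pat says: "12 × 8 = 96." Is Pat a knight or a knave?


Statement: "12 × 8 = 96."
Actual: 12 × 8 = 96
Claimed: 96
Statement is TRUE → Pat tells the truth → Knight

Knight


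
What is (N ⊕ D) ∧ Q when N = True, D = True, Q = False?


N = True, D = True, Q = False
Step 1: N ⊕ D = True XOR True = False
Step 2: False ∧ Q = False AND False = False
XOR true when exactly one of N,D is true; then AND with Q.

False


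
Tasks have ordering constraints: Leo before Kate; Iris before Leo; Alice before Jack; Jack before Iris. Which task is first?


Constraints: Leo before Kate; Iris before Leo; Alice before Jack; Jack before Iris
The first task can have nothing scheduled before it, so it must never appear on the right of a 'before'.
Tasks appearing after some 'before': Kate, Leo, Jack, Iris.
The only task not in that list is Alice → it is first.

Alice


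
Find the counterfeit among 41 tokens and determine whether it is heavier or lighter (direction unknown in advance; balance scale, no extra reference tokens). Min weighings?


Let n = 41. 82 possibilities (n tokens × lighter/heavier); each weighing has 3 outcomes.
Bound for k weighings: say the first weighing puts j tokens on each pan. If it tips, the 2j weighed tokens remain suspects (each with a known direction) and k-1 weighings give 3^(k-1) outcomes; 3^(k-1) is odd, so 2j ≤ 3^(k-1) - 1. If it balances, the n - 2j unweighed tokens remain with direction unknown: 2(n - 2j) ≤ 3^(k-1) - 1 by the same parity argument. Adding, n ≤ (3^(k-1) - 1) + (3^(k-1) - 1)/2 = (3^k - 3)/2, and the classical three-group strategy achieves this (3 tokens in 2 weighings, 12 in 3, 39 in 4, 120 in 5).
So we need the smallest k with (3^k - 3)/2 ≥ 41.
k = 4: (3^4 - 3)/2 = 39 < 41 ✗
k = 5: (3^5 - 3)/2 = 120 ≥ 41 ✓

5


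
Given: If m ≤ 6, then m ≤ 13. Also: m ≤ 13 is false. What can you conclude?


Modus tollens: P → Q, ¬Q ⊢ ¬P
P: m ≤ 6
Q: m ≤ 13
We have P → Q and Q is false.
By modus tollens, P must be false.

It is not the case that m ≤ 6


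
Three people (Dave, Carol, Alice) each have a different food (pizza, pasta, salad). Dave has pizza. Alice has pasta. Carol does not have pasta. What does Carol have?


From clues:
  Alice → pasta
  Dave → pizza
By elimination, Carol gets the remaining.

salad


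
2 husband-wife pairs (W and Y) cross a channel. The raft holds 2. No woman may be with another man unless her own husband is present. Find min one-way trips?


Label couples W and Y.
1. WW+WY → (far: WW,WY; near: HW,HY)
2. WW ←   (far: WY; near: HW,HY,WW)
3. HW+HY → (far: HW,HY,WY; near: WW)
4. HW ←   (far: HY,WY; near: HW,WW)  — HW returns, since WW is alone on near bank
5. HW+WW → (far: all four; near: empty)
Every state respects the constraint.
Minimum trips = 5

5


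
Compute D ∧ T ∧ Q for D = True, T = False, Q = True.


D = True, T = False, Q = True
Step 1: D ∧ T = True AND False = False
Step 2: (False) ∧ Q = (False) AND True = False
AND is true only when ALL operands are true.

False


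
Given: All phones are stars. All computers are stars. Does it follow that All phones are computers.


Premise 1: All phones are stars.
Premise 2: All computers are stars.
Conclusion: All phones are computers.
Fallacy: undistributed middle. stars is predicate in both.
Counterexample: phones and computers could be disjoint subsets of stars.

Invalid


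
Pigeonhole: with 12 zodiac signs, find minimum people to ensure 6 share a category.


Pigeonhole: to guarantee k in one of n categories, need (k-1)×n + 1.
k = 6, n = 12
Minimum = (6-1) × 12 + 1 = 5 × 12 + 1

61


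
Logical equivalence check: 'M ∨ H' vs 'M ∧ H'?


Expression 1: M ∨ H
Expression 2: M ∧ H
Truth table (M H | Expr1 Expr2):
  T T |   T     T
  T F |   T     F   ← differ
  F T |   T     F   ← differ
  F F |   F     F
Counterexample: M=T, H=F gives Expr1 = T but Expr2 = F, so the expressions are NOT logically equivalent.

No


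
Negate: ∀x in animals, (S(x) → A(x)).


Original: ∀x (S(x) → A(x))
Rule: ¬∀→∃, ¬∃→∀, negate predicate.
Negation: ∃x (S(x) ∧ ¬A(x))

∃x (S(x) ∧ ¬A(x))


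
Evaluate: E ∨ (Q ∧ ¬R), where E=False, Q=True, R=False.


E = False, Q = True, R = False
Expression: E ∨ (Q ∧ ¬R)
Step 1: ¬R = NOT False = True
Step 2: Q ∧ ¬R = True AND True = True
Step 3: E ∨ (True) = False OR True = True

True


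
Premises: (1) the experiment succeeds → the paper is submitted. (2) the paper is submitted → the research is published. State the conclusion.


Hypothetical syllogism: P → Q, Q → R ⊢ P → R
Premise 1: the experiment succeeds → the paper is submitted
Premise 2: the paper is submitted → the research is published
Chain the implications: the middle term (the paper is submitted) links the two.
Conclusion: If the experiment succeeds, then the research is published.

If the experiment succeeds, then the research is published.


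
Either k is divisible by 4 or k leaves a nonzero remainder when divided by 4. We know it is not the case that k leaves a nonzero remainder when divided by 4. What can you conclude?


Disjunctive syllogism: P ∨ Q, ¬P ⊢ Q
Disjunction: k is divisible by 4 ∨ k leaves a nonzero remainder when divided by 4
We know it is not the case that k leaves a nonzero remainder when divided by 4.
By disjunctive syllogism, the other disjunct must be true.

k is divisible by 4


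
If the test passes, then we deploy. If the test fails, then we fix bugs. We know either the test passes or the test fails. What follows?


Constructive dilemma: (P → Q) ∧ (R → S), P ∨ R ⊢ Q ∨ S
Premise 1: the test passes → we deploy
Premise 2: the test fails → we fix bugs
Premise 3: the test passes ∨ the test fails
Case 1: Assuming the test passes, then by Premise 1, we deploy.
Case 2: Assuming the test fails, then by Premise 2, we fix bugs.
Since one of the test passes or the test fails must hold, we get we deploy or we fix bugs.

We deploy or we fix bugs.


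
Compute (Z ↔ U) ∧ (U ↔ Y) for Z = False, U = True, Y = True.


Z = False, U = True, Y = True
Step 1: Z ↔ U is true when Z and U have the same value. Result: False
Step 2: U ↔ Y is true when U and Y have the same value. Result: True
Step 3: False ∧ True = False

False


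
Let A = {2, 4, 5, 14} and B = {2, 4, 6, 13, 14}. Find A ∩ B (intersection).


A = {2, 4, 5, 14}
B = {2, 4, 6, 13, 14}
Operation: intersection
Elements in both: 2, 4, 14

{2, 4, 14}
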